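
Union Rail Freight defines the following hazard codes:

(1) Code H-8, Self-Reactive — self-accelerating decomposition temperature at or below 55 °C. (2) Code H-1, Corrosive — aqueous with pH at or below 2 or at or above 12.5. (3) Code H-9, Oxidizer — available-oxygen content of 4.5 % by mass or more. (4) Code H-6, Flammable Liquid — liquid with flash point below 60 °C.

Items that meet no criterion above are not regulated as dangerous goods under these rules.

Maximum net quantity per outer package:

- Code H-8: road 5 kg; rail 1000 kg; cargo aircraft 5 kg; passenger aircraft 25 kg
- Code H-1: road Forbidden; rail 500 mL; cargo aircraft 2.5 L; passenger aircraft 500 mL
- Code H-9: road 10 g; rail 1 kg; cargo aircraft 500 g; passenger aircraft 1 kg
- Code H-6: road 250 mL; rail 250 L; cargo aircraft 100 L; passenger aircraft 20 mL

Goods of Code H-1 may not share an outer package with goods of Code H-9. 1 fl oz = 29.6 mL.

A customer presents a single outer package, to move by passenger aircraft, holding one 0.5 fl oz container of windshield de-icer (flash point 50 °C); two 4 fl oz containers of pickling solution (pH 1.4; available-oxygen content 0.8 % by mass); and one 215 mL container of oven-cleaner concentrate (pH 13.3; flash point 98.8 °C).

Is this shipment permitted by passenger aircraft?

Yes

Windshield de-icer: flash point 50 °C < 60 °C → Code H-6 (Flammable Liquid).
pH 1.4 meets the Code H-1 criterion (Corrosive), so the pickling solution is Code H-1.
The oven-cleaner concentrate has pH 13.3, which is ≥ 12.5, so it is Code H-1 (Corrosive).
Code H-1 net quantity: (two 4 fl oz containers = 236.8 mL) + 215 mL = 451.8 mL.
451.8 mL is within the passenger aircraft limit of 500 mL for Code H-1.
Code H-6 quantity: one 0.5 fl oz container = 14.8 mL.
14.8 mL is within the passenger aircraft limit of 20 mL for Code H-6.
The segregation rule (Code H-1 with Code H-9) does not apply to Code H-1 with Code H-6.
Every hazard code is within its passenger aircraft limit and no segregation rule is violated.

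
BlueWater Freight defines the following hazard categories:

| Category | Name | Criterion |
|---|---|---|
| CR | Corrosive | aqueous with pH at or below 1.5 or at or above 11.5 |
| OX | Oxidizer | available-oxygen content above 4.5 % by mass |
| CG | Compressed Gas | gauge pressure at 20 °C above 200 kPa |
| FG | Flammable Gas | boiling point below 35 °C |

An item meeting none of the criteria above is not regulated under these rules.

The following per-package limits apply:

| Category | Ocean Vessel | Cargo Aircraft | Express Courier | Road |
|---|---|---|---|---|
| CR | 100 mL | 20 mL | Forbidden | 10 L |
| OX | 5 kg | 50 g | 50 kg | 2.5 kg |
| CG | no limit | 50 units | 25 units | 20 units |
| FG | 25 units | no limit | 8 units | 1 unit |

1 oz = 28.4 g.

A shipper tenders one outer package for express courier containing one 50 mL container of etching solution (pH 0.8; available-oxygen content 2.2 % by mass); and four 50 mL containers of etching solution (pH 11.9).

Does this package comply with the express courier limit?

The etching solution has pH 0.8, which is ≤ 1.5, so it is Category CR (Corrosive).
With pH 11.9 (≥ 11.5), the etching solution falls in Category CR.
Total Category CR: 50 mL + (four 50 mL containers = 200 mL) = 250 mL.
By express courier, Category CR is Forbidden regardless of quantity.

No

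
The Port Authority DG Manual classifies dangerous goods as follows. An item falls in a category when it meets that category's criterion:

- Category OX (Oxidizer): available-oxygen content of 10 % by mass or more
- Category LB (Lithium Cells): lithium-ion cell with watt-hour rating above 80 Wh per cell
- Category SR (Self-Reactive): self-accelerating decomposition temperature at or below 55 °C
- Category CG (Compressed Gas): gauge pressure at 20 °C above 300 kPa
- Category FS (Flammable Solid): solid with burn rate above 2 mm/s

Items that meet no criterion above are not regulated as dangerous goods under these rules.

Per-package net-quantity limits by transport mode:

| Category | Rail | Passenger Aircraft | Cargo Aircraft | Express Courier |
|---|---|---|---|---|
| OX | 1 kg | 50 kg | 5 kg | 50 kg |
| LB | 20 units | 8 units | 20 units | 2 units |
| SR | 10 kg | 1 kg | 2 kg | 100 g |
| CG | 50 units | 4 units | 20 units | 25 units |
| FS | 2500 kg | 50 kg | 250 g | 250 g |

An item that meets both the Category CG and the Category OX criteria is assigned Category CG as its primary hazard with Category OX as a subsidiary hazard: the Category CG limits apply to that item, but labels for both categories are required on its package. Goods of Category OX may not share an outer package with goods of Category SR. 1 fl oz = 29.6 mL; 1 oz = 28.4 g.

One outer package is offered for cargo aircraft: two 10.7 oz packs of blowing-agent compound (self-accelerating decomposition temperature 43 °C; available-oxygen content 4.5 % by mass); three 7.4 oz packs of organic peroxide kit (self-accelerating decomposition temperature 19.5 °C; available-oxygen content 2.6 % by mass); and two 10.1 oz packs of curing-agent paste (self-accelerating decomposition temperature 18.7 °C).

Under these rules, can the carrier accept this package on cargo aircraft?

Yes

With self-accelerating decomposition temperature 43 °C (≤ 55 °C), the blowing-agent compound falls in Category SR.
With self-accelerating decomposition temperature 19.5 °C (≤ 55 °C), the organic peroxide kit falls in Category SR.
With self-accelerating decomposition temperature 18.7 °C (≤ 55 °C), the curing-agent paste falls in Category SR.
Category SR net quantity: (two 10.7 oz packs = 607.76 g) + (three 7.4 oz packs = 630.48 g) + (two 10.1 oz packs = 573.68 g) = 1811.92 g.
That is within the Category SR cargo aircraft limit of 2 kg.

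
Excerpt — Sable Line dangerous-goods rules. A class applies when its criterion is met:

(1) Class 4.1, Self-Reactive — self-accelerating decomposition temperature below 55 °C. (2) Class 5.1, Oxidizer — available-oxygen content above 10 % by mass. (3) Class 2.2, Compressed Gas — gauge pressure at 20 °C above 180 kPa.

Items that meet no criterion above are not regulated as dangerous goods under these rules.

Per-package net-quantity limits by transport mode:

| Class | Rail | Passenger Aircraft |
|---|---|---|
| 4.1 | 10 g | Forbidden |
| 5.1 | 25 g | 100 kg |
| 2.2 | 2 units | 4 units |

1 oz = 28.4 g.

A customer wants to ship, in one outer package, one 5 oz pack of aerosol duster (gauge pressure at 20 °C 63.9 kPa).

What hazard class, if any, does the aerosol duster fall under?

Not regulated

gauge pressure at 20 °C 63.9 kPa is not above 180 kPa, so Class 2.2 does not apply.
No criterion is met, so the item is not regulated.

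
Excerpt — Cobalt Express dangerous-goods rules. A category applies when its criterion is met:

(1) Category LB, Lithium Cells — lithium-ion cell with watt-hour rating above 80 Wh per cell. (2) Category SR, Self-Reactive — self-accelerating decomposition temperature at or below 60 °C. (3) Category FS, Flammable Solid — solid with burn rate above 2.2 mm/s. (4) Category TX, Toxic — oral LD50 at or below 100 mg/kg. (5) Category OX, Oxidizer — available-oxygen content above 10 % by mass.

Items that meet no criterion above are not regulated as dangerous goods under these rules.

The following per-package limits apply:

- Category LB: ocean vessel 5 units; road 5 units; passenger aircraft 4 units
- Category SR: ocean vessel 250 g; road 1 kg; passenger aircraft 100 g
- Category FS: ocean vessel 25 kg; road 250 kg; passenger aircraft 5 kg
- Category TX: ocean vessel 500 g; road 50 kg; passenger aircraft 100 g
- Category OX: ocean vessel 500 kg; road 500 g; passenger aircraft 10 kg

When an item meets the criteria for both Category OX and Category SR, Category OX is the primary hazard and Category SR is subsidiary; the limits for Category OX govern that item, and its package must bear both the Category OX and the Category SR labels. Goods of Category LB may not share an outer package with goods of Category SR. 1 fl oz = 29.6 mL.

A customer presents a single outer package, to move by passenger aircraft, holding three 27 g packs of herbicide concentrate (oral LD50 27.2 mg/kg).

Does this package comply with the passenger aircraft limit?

With oral LD50 27.2 mg/kg (≤ 100 mg/kg), the herbicide concentrate falls in Category TX.
Category TX quantity: three 27 g packs = 81 g.
That is within the Category TX passenger aircraft limit of 100 g.

Yes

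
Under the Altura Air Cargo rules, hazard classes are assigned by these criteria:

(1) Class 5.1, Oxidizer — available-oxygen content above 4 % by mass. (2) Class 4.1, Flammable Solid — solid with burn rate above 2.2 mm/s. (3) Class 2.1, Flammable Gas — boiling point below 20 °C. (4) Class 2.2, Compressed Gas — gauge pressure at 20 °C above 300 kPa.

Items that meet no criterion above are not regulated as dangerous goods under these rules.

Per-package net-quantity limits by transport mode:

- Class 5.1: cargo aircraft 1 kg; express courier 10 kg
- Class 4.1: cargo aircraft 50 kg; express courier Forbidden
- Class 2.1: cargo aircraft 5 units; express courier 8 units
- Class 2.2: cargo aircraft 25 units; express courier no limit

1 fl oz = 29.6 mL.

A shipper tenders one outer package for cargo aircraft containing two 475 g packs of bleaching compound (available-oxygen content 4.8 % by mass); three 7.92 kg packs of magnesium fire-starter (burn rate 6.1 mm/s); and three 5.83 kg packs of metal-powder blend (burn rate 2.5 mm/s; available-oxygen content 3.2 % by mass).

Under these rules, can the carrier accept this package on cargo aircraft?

With available-oxygen content 4.8 % by mass (> 4 % by mass), the bleaching compound falls in Class 5.1.
Burn rate 6.1 mm/s meets the Class 4.1 criterion (Flammable Solid), so the magnesium fire-starter is Class 4.1.
Metal-powder blend: burn rate 2.5 mm/s > 2.2 mm/s → Class 4.1 (Flammable Solid).
Class 5.1 quantity: two 475 g packs = 950 g.
950 g is within the cargo aircraft limit of 1 kg for Class 5.1.
Total Class 4.1: (three 7.92 kg packs = 23.76 kg) + (three 5.83 kg packs = 17.49 kg) = 41.25 kg.
That is within the Class 4.1 cargo aircraft limit of 50 kg.
Every hazard class is within its cargo aircraft limit and no segregation rule is violated.

Yes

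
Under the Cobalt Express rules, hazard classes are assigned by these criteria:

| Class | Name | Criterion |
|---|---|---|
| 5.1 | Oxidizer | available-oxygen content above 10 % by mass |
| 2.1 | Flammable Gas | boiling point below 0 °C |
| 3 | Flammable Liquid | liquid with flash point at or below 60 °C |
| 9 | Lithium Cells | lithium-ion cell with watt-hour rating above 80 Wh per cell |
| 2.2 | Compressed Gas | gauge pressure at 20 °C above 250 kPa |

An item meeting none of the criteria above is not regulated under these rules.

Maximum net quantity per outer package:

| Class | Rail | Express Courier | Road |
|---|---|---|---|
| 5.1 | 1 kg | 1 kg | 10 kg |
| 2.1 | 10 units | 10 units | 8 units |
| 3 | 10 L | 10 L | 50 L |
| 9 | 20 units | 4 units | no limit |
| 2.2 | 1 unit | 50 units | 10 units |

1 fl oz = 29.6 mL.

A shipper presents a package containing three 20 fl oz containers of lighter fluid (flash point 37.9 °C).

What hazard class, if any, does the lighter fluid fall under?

Class 3

Lighter fluid: flash point 37.9 °C ≤ 60 °C → Class 3 (Flammable Liquid).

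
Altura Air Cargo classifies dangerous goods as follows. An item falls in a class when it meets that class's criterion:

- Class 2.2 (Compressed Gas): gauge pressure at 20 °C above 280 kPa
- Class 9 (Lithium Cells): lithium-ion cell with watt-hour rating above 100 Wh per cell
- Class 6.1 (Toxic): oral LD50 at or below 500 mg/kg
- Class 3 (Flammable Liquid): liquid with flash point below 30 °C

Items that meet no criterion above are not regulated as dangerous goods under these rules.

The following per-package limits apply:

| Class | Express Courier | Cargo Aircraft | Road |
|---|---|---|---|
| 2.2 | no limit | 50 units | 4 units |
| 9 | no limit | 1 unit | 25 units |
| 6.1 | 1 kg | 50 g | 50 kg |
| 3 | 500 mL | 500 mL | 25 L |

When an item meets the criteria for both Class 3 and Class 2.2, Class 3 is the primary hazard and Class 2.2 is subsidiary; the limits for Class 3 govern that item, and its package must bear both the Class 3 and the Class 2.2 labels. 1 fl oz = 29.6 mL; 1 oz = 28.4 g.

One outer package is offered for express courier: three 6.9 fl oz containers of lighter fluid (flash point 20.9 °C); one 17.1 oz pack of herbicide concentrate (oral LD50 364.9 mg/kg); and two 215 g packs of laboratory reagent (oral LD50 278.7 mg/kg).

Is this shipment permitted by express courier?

Lighter fluid: flash point 20.9 °C < 30 °C → Class 3 (Flammable Liquid).
The herbicide concentrate has oral LD50 364.9 mg/kg, which is ≤ 500 mg/kg, so it is Class 6.1 (Toxic).
The laboratory reagent has oral LD50 278.7 mg/kg, which is ≤ 500 mg/kg, so it is Class 6.1 (Toxic).
Class 3 quantity: three 6.9 fl oz containers = 612.72 mL.
That exceeds the Class 3 express courier limit of 500 mL.
Class 6.1 net quantity: (one 17.1 oz pack = 485.64 g) + (two 215 g packs = 430 g) = 915.64 g.
That is within the Class 6.1 express courier limit of 1 kg.

No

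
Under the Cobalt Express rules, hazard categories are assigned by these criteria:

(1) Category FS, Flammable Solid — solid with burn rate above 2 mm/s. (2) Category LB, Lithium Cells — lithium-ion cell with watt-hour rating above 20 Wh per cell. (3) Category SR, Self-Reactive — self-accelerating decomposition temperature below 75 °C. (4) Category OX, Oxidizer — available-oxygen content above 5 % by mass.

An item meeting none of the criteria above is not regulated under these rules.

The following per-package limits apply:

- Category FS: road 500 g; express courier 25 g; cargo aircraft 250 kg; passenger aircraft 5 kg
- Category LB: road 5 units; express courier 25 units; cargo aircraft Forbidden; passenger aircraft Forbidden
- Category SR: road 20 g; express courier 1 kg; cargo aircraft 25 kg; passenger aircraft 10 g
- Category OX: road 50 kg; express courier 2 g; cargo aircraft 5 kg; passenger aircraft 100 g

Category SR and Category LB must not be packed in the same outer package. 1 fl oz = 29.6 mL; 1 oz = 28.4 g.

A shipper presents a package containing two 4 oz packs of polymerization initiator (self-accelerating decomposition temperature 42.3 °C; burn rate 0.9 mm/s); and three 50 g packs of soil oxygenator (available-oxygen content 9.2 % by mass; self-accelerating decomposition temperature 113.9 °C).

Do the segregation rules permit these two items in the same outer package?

Polymerization initiator: self-accelerating decomposition temperature 42.3 °C < 75 °C → Category SR (Self-Reactive).
With available-oxygen content 9.2 % by mass (> 5 % by mass), the soil oxygenator falls in Category OX.
No segregation rule bars Category SR with Category OX.

Yes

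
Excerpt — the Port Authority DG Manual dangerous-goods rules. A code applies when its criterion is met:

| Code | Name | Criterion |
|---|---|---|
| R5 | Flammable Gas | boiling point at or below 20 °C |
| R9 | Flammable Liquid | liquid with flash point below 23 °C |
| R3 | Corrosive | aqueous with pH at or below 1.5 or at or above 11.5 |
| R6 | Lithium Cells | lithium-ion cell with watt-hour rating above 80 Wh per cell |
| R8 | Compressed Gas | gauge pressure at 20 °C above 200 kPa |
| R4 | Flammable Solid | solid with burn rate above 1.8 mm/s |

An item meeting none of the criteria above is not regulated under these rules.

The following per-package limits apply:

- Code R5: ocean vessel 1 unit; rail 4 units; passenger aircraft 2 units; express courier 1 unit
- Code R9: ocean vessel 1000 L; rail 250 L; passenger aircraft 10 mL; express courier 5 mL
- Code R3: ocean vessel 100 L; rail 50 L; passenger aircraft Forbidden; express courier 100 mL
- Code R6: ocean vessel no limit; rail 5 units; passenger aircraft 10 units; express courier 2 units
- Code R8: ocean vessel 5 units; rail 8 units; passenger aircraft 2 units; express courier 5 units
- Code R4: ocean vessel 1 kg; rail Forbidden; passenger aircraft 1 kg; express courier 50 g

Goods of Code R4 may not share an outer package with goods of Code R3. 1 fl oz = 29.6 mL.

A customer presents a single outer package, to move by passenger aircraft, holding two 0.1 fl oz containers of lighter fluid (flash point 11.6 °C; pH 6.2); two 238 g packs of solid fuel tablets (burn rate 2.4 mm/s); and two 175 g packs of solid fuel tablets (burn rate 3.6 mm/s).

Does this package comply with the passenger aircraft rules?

Yes

The lighter fluid has flash point 11.6 °C, which is < 23 °C, so it is Code R9 (Flammable Liquid).
With burn rate 2.4 mm/s (> 1.8 mm/s), the solid fuel tablets fall in Code R4.
Solid fuel tablets: burn rate 3.6 mm/s > 1.8 mm/s → Code R4 (Flammable Solid).
Total Code R4: (two 238 g packs = 476 g) + (two 175 g packs = 350 g) = 826 g.
826 g ≤ 1 kg (passenger aircraft limit, Code R4) — within limit.
Code R9 quantity: two 0.1 fl oz containers = 5.92 mL.
That is within the Code R9 passenger aircraft limit of 10 mL.
The segregation rule (Code R4 with Code R3) does not apply to Code R4 with Code R9.
Every hazard code is within its passenger aircraft limit and no segregation rule is violated.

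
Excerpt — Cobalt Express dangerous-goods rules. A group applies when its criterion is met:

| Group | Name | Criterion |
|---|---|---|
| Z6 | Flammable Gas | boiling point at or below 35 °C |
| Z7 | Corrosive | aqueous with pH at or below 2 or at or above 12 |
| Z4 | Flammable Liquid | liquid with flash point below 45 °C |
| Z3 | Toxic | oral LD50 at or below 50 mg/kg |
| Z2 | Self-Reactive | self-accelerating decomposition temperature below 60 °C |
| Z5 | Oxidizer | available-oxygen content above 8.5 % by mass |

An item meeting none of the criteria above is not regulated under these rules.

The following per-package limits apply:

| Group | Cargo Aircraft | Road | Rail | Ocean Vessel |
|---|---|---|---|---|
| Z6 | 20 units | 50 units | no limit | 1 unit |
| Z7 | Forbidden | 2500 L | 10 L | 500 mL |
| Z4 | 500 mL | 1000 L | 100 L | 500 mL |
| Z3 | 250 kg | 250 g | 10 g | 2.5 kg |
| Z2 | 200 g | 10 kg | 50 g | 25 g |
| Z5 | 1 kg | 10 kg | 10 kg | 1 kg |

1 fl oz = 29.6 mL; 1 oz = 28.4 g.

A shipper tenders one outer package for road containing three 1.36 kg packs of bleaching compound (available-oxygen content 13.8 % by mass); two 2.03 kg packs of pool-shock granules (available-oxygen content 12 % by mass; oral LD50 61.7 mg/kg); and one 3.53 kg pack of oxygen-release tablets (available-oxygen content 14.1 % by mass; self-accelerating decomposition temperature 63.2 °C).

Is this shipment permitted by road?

The bleaching compound has available-oxygen content 13.8 % by mass, which is > 8.5 % by mass, so it is Group Z5 (Oxidizer).
With available-oxygen content 12 % by mass (> 8.5 % by mass), the pool-shock granules fall in Group Z5.
Available-oxygen content 14.1 % by mass meets the Group Z5 criterion (Oxidizer), so the oxygen-release tablets are Group Z5.
Group Z5 net quantity: (three 1.36 kg packs = 4.08 kg) + (two 2.03 kg packs = 4.06 kg) + 3.53 kg = 11.67 kg.
11.67 kg exceeds the road limit of 10 kg for Group Z5.

No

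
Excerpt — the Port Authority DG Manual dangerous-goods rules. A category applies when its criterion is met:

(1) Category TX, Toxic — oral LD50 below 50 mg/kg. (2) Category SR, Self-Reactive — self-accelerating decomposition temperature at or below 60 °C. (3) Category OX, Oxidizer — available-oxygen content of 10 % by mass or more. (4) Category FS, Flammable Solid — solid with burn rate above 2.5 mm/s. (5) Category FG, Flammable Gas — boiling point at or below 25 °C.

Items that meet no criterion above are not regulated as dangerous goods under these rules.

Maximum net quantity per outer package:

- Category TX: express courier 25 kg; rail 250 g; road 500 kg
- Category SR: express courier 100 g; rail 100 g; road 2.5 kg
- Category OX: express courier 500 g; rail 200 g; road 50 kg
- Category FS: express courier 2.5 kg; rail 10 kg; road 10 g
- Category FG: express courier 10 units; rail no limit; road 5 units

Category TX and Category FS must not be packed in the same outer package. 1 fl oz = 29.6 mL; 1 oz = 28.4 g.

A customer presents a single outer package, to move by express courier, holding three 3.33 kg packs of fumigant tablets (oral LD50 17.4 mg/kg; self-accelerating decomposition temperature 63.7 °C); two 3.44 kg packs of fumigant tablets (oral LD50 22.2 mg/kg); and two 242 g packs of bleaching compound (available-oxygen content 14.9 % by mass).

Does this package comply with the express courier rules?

Yes

The fumigant tablets have oral LD50 17.4 mg/kg, which is < 50 mg/kg, so they are Category TX (Toxic).
With oral LD50 22.2 mg/kg (< 50 mg/kg), the fumigant tablets fall in Category TX.
With available-oxygen content 14.9 % by mass (≥ 10 % by mass), the bleaching compound falls in Category OX.
Category TX net quantity: (three 3.33 kg packs = 9.99 kg) + (two 3.44 kg packs = 6.88 kg) = 16.87 kg.
16.87 kg ≤ 25 kg (express courier limit, Category TX) — within limit.
Category OX quantity: two 242 g packs = 484 g.
That is within the Category OX express courier limit of 500 g.
The segregation rule (Category TX with Category FS) does not apply to Category TX with Category OX.
Every hazard category is within its express courier limit and no segregation rule is violated.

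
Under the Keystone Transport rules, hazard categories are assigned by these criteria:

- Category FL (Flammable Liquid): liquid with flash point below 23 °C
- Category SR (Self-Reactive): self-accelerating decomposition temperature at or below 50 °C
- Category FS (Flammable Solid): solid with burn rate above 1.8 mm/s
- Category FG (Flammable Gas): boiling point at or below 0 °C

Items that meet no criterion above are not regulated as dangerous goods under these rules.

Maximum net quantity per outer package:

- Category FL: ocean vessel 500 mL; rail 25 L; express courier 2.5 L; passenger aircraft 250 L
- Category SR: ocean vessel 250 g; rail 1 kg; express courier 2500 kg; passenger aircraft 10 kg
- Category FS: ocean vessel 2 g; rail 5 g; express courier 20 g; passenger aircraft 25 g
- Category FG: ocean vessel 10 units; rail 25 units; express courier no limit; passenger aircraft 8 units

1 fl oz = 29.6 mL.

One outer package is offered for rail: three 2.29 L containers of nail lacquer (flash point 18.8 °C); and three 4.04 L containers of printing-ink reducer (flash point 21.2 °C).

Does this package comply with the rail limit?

Yes

With flash point 18.8 °C (< 23 °C), the nail lacquer falls in Category FL.
Flash point 21.2 °C meets the Category FL criterion (Flammable Liquid), so the printing-ink reducer is Category FL.
Total Category FL: (three 2.29 L containers = 6.87 L) + (three 4.04 L containers = 12.12 L) = 18.99 L.
That is within the Category FL rail limit of 25 L.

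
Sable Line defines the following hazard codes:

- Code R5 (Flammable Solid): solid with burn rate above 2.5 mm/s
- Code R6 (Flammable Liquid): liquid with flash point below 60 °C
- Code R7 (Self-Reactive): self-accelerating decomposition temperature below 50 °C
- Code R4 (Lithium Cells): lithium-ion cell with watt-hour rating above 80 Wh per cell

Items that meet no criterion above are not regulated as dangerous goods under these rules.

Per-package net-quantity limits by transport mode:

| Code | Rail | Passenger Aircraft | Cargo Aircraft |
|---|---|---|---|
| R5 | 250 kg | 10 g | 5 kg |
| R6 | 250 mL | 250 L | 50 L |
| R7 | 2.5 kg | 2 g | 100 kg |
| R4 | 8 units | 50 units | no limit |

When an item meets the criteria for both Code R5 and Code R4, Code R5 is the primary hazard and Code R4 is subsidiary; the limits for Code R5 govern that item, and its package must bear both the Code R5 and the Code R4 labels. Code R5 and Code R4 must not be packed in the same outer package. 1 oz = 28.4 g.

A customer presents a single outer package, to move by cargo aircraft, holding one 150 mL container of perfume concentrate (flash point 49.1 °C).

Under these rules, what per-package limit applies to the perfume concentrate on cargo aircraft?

Flash point 49.1 °C meets the Code R6 criterion (Flammable Liquid), so the perfume concentrate is Code R6.
The cargo aircraft limit for Code R6 is 50 L.

50 L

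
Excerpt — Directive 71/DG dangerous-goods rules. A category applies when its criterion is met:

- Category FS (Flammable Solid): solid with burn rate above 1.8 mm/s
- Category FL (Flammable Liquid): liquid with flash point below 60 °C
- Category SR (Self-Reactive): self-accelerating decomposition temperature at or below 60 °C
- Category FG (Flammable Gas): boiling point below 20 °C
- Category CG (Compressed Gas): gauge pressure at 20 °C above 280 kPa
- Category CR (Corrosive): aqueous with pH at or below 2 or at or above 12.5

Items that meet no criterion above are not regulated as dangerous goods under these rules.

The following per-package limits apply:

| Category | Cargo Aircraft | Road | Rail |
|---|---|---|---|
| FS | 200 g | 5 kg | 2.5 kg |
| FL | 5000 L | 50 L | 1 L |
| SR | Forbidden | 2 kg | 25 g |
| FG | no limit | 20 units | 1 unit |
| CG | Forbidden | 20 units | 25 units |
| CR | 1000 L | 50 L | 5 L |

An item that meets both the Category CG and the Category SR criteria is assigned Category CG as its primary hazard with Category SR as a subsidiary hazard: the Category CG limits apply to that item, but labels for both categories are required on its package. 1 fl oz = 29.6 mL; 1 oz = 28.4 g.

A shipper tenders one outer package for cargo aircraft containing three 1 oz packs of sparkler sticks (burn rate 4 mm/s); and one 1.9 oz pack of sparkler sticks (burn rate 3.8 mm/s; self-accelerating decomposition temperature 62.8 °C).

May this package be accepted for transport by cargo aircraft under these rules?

Yes

Sparkler sticks: burn rate 4 mm/s > 1.8 mm/s → Category FS (Flammable Solid).
Burn rate 3.8 mm/s meets the Category FS criterion (Flammable Solid), so the sparkler sticks are Category FS.
Category FS net quantity: (three 1 oz packs = 85.2 g) + (one 1.9 oz pack = 53.96 g) = 139.16 g.
That is within the Category FS cargo aircraft limit of 200 g.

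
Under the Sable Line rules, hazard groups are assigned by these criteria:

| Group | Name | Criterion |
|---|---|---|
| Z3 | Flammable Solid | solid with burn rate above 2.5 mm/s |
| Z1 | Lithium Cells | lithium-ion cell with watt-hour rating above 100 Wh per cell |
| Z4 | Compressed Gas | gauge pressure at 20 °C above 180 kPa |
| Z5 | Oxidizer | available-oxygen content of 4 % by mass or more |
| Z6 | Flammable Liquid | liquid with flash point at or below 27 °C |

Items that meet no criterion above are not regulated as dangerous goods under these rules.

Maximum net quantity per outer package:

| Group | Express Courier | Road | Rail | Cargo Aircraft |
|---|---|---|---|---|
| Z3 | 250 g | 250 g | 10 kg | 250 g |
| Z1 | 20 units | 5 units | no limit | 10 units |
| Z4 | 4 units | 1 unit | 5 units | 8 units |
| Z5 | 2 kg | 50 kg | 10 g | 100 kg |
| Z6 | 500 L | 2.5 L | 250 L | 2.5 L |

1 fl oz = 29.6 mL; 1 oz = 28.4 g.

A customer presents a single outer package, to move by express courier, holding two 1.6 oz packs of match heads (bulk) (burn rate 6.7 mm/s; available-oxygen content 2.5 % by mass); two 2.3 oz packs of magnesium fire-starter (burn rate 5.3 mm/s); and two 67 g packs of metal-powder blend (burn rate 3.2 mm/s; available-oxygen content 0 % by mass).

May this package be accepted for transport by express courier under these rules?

No

The match heads (bulk) have burn rate 6.7 mm/s, which is > 2.5 mm/s, so they are Group Z3 (Flammable Solid).
With burn rate 5.3 mm/s (> 2.5 mm/s), the magnesium fire-starter falls in Group Z3.
Metal-powder blend: burn rate 3.2 mm/s > 2.5 mm/s → Group Z3 (Flammable Solid).
Group Z3 net quantity: (two 1.6 oz packs = 90.88 g) + (two 2.3 oz packs = 130.64 g) + (two 67 g packs = 134 g) = 355.52 g.
355.52 g exceeds the express courier limit of 250 g for Group Z3.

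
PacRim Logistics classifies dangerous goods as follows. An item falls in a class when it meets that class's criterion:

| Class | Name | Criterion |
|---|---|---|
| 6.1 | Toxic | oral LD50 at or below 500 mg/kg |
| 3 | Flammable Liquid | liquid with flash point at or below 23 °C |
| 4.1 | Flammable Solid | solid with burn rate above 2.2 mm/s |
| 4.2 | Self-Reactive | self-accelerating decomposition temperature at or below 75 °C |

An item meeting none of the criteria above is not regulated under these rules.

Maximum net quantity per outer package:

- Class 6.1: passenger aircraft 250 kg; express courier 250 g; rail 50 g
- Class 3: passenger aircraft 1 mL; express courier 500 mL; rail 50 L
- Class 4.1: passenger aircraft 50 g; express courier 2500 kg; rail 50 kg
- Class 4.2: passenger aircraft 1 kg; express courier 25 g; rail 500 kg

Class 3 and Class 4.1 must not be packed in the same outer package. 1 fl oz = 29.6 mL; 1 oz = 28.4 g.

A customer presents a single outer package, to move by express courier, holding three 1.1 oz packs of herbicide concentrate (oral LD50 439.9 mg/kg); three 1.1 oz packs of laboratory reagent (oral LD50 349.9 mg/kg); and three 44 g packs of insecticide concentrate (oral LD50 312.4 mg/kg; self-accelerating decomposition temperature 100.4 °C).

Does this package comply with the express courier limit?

No

The herbicide concentrate has oral LD50 439.9 mg/kg, which is ≤ 500 mg/kg, so it is Class 6.1 (Toxic).
Laboratory reagent: oral LD50 349.9 mg/kg ≤ 500 mg/kg → Class 6.1 (Toxic).
Oral LD50 312.4 mg/kg meets the Class 6.1 criterion (Toxic), so the insecticide concentrate is Class 6.1.
Class 6.1 net quantity: (three 1.1 oz packs = 93.72 g) + (three 1.1 oz packs = 93.72 g) + (three 44 g packs = 132 g) = 319.44 g.
That exceeds the Class 6.1 express courier limit of 250 g.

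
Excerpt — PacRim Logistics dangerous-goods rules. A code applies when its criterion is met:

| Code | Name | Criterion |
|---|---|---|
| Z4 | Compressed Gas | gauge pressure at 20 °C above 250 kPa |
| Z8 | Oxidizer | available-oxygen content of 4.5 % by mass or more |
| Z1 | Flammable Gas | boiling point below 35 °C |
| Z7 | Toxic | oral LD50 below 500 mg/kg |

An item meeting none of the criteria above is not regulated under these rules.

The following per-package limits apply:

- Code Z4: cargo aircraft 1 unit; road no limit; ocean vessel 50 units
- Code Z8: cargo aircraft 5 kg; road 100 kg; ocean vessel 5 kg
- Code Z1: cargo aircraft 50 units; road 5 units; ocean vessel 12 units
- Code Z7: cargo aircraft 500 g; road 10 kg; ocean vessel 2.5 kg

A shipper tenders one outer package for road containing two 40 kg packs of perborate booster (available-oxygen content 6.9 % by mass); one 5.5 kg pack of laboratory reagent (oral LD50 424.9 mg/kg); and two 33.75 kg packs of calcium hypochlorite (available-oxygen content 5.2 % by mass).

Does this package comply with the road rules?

Available-oxygen content 6.9 % by mass meets the Code Z8 criterion (Oxidizer), so the perborate booster is Code Z8.
The laboratory reagent has oral LD50 424.9 mg/kg, which is < 500 mg/kg, so it is Code Z7 (Toxic).
Calcium hypochlorite: available-oxygen content 5.2 % by mass ≥ 4.5 % by mass → Code Z8 (Oxidizer).
Total Code Z8: (two 40 kg packs = 80 kg) + (two 33.75 kg packs = 67.5 kg) = 147.5 kg.
147.5 kg exceeds the road limit of 100 kg for Code Z8.
Code Z7 quantity: 5.5 kg.
That is within the Code Z7 road limit of 10 kg.

No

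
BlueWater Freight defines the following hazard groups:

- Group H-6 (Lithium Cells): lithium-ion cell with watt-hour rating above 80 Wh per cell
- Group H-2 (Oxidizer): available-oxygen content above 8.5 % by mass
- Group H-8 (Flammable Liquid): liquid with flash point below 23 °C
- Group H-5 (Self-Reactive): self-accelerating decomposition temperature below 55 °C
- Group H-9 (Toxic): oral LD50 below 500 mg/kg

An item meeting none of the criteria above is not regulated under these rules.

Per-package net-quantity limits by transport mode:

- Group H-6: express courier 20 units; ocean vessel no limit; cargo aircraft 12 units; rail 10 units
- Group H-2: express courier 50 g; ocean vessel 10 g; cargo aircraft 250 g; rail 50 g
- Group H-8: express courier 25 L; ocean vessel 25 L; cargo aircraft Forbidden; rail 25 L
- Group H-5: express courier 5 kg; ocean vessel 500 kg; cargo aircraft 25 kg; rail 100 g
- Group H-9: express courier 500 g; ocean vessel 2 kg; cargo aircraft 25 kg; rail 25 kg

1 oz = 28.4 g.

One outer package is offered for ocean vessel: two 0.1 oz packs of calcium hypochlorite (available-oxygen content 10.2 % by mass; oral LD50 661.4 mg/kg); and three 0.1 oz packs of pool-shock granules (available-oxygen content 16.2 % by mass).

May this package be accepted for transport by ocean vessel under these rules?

No

The calcium hypochlorite has available-oxygen content 10.2 % by mass, which is > 8.5 % by mass, so it is Group H-2 (Oxidizer).
Pool-shock granules: available-oxygen content 16.2 % by mass > 8.5 % by mass → Group H-2 (Oxidizer).
Group H-2 net quantity: (two 0.1 oz packs = 5.68 g) + (three 0.1 oz packs = 8.52 g) = 14.2 g.
14.2 g > 10 g (ocean vessel limit, Group H-2) — over the limit.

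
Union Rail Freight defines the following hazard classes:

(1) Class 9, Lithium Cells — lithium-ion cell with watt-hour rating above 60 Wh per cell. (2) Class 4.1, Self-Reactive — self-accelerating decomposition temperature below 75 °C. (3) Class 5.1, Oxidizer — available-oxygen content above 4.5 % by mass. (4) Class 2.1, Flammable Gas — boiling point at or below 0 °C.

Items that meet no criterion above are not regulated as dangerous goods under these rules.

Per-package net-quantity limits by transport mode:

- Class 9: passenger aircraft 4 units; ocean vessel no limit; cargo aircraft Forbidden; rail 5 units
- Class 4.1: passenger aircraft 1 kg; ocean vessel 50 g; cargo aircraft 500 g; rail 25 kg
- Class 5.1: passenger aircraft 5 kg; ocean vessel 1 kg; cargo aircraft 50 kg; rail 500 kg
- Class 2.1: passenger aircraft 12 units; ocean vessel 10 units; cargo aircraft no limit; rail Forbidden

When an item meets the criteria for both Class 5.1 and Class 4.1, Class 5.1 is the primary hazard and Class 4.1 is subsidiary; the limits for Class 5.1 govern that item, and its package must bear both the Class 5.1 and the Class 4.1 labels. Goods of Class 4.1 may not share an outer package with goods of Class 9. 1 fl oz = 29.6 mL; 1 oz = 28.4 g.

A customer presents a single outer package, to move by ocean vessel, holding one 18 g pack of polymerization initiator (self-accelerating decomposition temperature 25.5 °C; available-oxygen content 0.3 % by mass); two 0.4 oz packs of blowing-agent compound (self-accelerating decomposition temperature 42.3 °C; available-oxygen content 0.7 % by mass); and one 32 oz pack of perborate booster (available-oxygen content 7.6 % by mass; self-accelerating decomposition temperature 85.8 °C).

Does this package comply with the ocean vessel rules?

Yes

With self-accelerating decomposition temperature 25.5 °C (< 75 °C), the polymerization initiator falls in Class 4.1.
Blowing-agent compound: self-accelerating decomposition temperature 42.3 °C < 75 °C → Class 4.1 (Self-Reactive).
With available-oxygen content 7.6 % by mass (> 4.5 % by mass), the perborate booster falls in Class 5.1.
Class 5.1 quantity: one 32 oz pack = 908.8 g.
908.8 g is within the ocean vessel limit of 1 kg for Class 5.1.
Total Class 4.1: 18 g + (two 0.4 oz packs = 22.72 g) = 40.72 g.
40.72 g ≤ 50 g (ocean vessel limit, Class 4.1) — within limit.
The segregation rule (Class 4.1 with Class 9) does not apply to Class 5.1 with Class 4.1.
Every hazard class is within its ocean vessel limit and no segregation rule is violated.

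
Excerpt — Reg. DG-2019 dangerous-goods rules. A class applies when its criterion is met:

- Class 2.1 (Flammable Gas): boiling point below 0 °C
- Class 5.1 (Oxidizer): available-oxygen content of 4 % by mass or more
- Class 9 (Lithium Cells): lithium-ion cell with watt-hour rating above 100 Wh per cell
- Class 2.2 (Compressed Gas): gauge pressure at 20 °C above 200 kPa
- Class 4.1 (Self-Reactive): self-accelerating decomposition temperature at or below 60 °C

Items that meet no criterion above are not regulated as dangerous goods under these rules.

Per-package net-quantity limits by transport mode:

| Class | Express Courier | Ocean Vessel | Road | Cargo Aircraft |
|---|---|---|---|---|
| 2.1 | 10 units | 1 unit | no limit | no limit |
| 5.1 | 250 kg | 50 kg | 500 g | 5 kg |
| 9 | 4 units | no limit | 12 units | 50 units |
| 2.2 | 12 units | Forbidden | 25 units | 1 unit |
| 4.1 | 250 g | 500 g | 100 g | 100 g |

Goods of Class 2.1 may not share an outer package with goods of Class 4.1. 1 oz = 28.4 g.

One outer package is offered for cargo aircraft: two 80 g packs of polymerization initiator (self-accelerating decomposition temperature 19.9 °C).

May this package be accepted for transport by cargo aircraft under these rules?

No

The polymerization initiator has self-accelerating decomposition temperature 19.9 °C, which is ≤ 60 °C, so it is Class 4.1 (Self-Reactive).
Class 4.1 quantity: two 80 g packs = 160 g.
160 g > 100 g (cargo aircraft limit, Class 4.1) — over the limit.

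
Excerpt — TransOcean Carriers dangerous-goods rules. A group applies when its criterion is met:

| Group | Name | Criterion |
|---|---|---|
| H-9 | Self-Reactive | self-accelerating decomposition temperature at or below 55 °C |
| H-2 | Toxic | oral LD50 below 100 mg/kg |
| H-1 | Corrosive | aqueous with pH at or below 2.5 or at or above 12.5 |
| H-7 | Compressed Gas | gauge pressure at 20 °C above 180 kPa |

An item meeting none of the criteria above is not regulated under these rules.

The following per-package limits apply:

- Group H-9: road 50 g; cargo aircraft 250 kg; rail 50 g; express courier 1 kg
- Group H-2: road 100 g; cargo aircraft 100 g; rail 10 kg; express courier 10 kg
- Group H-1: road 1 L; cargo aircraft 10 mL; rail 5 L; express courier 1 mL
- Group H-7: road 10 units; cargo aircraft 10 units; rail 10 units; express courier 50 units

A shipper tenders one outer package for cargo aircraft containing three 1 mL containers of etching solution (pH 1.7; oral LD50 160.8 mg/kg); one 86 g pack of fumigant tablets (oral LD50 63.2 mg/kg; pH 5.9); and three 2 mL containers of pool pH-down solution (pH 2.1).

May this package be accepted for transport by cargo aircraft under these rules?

Yes

pH 1.7 meets the Group H-1 criterion (Corrosive), so the etching solution is Group H-1.
With oral LD50 63.2 mg/kg (< 100 mg/kg), the fumigant tablets fall in Group H-2.
pH 2.1 meets the Group H-1 criterion (Corrosive), so the pool pH-down solution is Group H-1.
Group H-1 net quantity: (three 1 mL containers = 3 mL) + (three 2 mL containers = 6 mL) = 9 mL.
That is within the Group H-1 cargo aircraft limit of 10 mL.
Group H-2 quantity: 86 g.
That is within the Group H-2 cargo aircraft limit of 100 g.
Every hazard group is within its cargo aircraft limit and no segregation rule is violated.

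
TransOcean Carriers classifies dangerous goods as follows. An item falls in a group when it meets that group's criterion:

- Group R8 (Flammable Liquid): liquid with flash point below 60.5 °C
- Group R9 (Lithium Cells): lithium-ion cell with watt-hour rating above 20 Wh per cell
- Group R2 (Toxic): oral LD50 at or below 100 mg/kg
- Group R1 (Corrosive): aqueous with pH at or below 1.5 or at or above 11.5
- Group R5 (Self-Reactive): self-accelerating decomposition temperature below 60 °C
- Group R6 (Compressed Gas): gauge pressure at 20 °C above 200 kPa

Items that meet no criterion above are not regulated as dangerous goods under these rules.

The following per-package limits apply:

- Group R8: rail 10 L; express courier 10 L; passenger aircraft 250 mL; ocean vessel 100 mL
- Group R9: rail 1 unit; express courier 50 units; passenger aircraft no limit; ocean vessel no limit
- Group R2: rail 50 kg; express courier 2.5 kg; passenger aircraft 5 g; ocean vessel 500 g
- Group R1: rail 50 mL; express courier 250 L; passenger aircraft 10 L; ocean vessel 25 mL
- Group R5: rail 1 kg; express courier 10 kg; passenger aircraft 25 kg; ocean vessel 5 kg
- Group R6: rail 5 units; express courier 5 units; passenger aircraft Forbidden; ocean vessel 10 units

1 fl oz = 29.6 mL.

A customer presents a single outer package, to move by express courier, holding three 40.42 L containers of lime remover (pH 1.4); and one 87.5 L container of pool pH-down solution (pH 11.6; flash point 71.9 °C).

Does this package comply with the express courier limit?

Yes

With pH 1.4 (≤ 1.5), the lime remover falls in Group R1.
The pool pH-down solution has pH 11.6, which is ≥ 11.5, so it is Group R1 (Corrosive).
Total Group R1: (three 40.42 L containers = 121.26 L) + 87.5 L = 208.76 L.
208.76 L is within the express courier limit of 250 L for Group R1.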